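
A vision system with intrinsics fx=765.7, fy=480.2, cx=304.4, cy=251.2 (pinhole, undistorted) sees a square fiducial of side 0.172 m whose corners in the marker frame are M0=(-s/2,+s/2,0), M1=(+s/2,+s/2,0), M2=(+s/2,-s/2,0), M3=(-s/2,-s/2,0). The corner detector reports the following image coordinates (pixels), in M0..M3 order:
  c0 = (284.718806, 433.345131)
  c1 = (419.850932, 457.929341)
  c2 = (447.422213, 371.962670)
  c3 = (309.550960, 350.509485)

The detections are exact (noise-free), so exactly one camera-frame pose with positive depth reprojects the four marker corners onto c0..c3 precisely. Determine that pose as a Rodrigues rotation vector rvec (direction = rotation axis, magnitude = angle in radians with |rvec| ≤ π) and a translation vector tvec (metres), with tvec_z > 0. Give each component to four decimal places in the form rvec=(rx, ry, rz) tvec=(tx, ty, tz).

Intrinsics K: fx=765.7, fy=480.2, cx=304.4, cy=251.2
Marker side s = 0.172 m; corners in marker frame (Z=0):
  M0 = (-0.0860, +0.0860, 0)
  M1 = (+0.0860, +0.0860, 0)
  M2 = (+0.0860, -0.0860, 0)
  M3 = (-0.0860, -0.0860, 0)
Detected image corners:
  c0 = (284.718806, 433.345131) px
  c1 = (419.850932, 457.929341) px
  c2 = (447.422213, 371.962670) px
  c3 = (309.550960, 350.509485) px
Planar DLT: solve 8×8 A·h = b for H (H[2,2]=1):
  H  [+707.63186 -126.04139 +363.92470]
  H  [+39.00293 +519.37492 +403.46344]
  H  [-0.23519 +0.07152 +1.00000]
B = K⁻¹H; ‖b₁‖=1.064267, ‖b₂‖=1.064267; λ = 2/(‖b₁‖+‖b₂‖) = 0.939614, sign → tz>0 ⇒ λ=+0.939614
r₁ = λ·B[:,0] = (+0.95621,+0.19192,-0.22098); r₂ = λ·B[:,1] = (-0.18139,+0.98111,+0.06720)
r₃ = r₁×r₂ = (+0.22971,-0.02418,+0.97296); SVD([r₁ r₂ r₃]) → R = UVᵀ:
  R  [+0.95621 -0.18139 +0.22971]
  R  [+0.19192 +0.98111 -0.02418]
  R  [-0.22098 +0.06720 +0.97296]
t = (+0.07304, +0.29794, +0.93961) m
tr R = 2.910280; θ = arccos((tr R − 1)/2) = 0.300664 rad = 17.227°
axis k = ((R−Rᵀ)₃₂, (R−Rᵀ)₁₃, (R−Rᵀ)₂₁) / (2 sinθ) = (+0.154278, +0.760908, +0.630252)
rvec = θ·k = (+0.046386, +0.228777, +0.189494)

rvec=(0.0464, 0.2288, 0.1895) tvec=(0.0730, 0.2979, 0.9396)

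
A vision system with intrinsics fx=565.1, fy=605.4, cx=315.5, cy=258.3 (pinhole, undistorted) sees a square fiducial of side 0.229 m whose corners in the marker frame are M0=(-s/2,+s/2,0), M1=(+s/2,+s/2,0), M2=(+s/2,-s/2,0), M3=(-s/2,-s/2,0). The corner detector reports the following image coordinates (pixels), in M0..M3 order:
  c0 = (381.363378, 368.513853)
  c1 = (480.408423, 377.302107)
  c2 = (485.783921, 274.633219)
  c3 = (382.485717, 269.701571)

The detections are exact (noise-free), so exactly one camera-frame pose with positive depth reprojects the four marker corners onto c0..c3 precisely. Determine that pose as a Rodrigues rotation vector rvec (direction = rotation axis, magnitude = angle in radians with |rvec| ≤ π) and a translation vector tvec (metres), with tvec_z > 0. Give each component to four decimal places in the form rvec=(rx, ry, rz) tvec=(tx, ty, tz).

rvec=(0.2350, 0.2399, 0.0124) tvec=(0.2678, 0.1405, 1.3051)

Intrinsics K: fx=565.1, fy=605.4, cx=315.5, cy=258.3
Marker side s = 0.229 m; corners in marker frame (Z=0):
  M0 = (-0.1145, +0.1145, 0)
  M1 = (+0.1145, +0.1145, 0)
  M2 = (+0.1145, -0.1145, 0)
  M3 = (-0.1145, -0.1145, 0)
Detected image corners:
  c0 = (381.363378, 368.513853) px
  c1 = (480.408423, 377.302107) px
  c2 = (485.783921, 274.633219) px
  c3 = (382.485717, 269.701571) px
Planar DLT: solve 8×8 A·h = b for H (H[2,2]=1):
  H  [+364.06738 +62.91194 +431.43887]
  H  [-27.69742 +497.09582 +323.49283]
  H  [-0.17928 +0.17782 +1.00000]
B = K⁻¹H; ‖b₁‖=0.766250, ‖b₂‖=0.766250; λ = 2/(‖b₁‖+‖b₂‖) = 1.305056, sign → tz>0 ⇒ λ=+1.305056
r₁ = λ·B[:,0] = (+0.97142,+0.04012,-0.23397); r₂ = λ·B[:,1] = (+0.01573,+0.97257,+0.23206)
r₃ = r₁×r₂ = (+0.23687,-0.22911,+0.94414); SVD([r₁ r₂ r₃]) → R = UVᵀ:
  R  [+0.97142 +0.01573 +0.23687]
  R  [+0.04012 +0.97257 -0.22911]
  R  [-0.23397 +0.23206 +0.94414]
t = (+0.26775, +0.14054, +1.30506) m
tr R = 2.888130; θ = arccos((tr R − 1)/2) = 0.336049 rad = 19.254°
axis k = ((R−Rᵀ)₃₂, (R−Rᵀ)₁₃, (R−Rᵀ)₂₁) / (2 sinθ) = (+0.699259, +0.713911, +0.036985)
rvec = θ·k = (+0.234985, +0.239909, +0.012429)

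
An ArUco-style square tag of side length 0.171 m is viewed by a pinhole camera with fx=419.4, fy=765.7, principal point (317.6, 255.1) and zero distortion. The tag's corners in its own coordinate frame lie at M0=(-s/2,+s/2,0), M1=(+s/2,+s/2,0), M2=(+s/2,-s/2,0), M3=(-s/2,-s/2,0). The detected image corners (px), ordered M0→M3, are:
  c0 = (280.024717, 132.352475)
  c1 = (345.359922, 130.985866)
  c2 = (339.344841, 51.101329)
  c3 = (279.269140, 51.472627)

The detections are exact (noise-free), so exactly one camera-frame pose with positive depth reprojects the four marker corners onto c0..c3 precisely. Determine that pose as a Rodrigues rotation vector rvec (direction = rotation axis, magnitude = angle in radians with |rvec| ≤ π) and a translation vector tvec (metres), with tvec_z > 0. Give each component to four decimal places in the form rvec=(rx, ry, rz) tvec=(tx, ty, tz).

rvec=(-0.6030, -0.0672, -0.0463) tvec=(-0.0177, -0.2469, 1.1434)

Intrinsics K: fx=419.4, fy=765.7, cx=317.6, cy=255.1
Marker side s = 0.171 m; corners in marker frame (Z=0):
  M0 = (-0.0855, +0.0855, 0)
  M1 = (+0.0855, +0.0855, 0)
  M2 = (+0.0855, -0.0855, 0)
  M3 = (-0.0855, -0.0855, 0)
Detected image corners:
  c0 = (280.024717, 132.352475) px
  c1 = (345.359922, 130.985866) px
  c2 = (339.344841, 51.101329) px
  c3 = (279.269140, 51.472627) px
Planar DLT: solve 8×8 A·h = b for H (H[2,2]=1):
  H  [+386.90730 -133.78753 +311.10793]
  H  [+1.17670 +424.85293 +89.77760]
  H  [+0.06707 -0.49413 +1.00000]
B = K⁻¹H; ‖b₁‖=0.874560, ‖b₂‖=0.874560; λ = 2/(‖b₁‖+‖b₂‖) = 1.143432, sign → tz>0 ⇒ λ=+1.143432
r₁ = λ·B[:,0] = (+0.99677,-0.02379,+0.07669); r₂ = λ·B[:,1] = (+0.06311,+0.82267,-0.56500)
r₃ = r₁×r₂ = (-0.04965,+0.56801,+0.82152); SVD([r₁ r₂ r₃]) → R = UVᵀ:
  R  [+0.99677 +0.06311 -0.04965]
  R  [-0.02379 +0.82267 +0.56801]
  R  [+0.07669 -0.56500 +0.82152]
t = (-0.01770, -0.24688, +1.14343) m
tr R = 2.640965; θ = arccos((tr R − 1)/2) = 0.608542 rad = 34.867°
axis k = ((R−Rᵀ)₃₂, (R−Rᵀ)₁₃, (R−Rᵀ)₂₁) / (2 sinθ) = (-0.990966, -0.110497, -0.076004)
rvec = θ·k = (-0.603044, -0.067242, -0.046252)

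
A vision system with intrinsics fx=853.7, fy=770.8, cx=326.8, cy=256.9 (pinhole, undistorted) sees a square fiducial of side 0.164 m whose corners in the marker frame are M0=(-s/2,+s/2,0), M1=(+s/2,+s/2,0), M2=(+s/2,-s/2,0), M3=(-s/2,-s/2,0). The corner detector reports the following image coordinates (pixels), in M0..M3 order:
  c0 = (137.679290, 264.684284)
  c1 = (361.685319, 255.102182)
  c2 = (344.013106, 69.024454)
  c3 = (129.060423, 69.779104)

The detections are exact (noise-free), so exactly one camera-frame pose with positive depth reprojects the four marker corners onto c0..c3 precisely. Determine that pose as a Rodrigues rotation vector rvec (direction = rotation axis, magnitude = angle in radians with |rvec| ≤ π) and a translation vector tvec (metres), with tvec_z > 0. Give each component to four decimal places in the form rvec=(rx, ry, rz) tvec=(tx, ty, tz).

Intrinsics K: fx=853.7, fy=770.8, cx=326.8, cy=256.9
Marker side s = 0.164 m; corners in marker frame (Z=0):
  M0 = (-0.0820, +0.0820, 0)
  M1 = (+0.0820, +0.0820, 0)
  M2 = (+0.0820, -0.0820, 0)
  M3 = (-0.0820, -0.0820, 0)
Detected image corners:
  c0 = (137.679290, 264.684284) px
  c1 = (361.685319, 255.102182) px
  c2 = (344.013106, 69.024454) px
  c3 = (129.060423, 69.779104) px
Planar DLT: solve 8×8 A·h = b for H (H[2,2]=1):
  H  [+1404.60826 +15.62355 +245.44234]
  H  [+14.40310 +1116.79890 +162.49599]
  H  [+0.27529 -0.26801 +1.00000]
B = K⁻¹H; ‖b₁‖=1.566054, ‖b₂‖=1.566054; λ = 2/(‖b₁‖+‖b₂‖) = 0.638548, sign → tz>0 ⇒ λ=+0.638548
r₁ = λ·B[:,0] = (+0.98332,-0.04666,+0.17579); r₂ = λ·B[:,1] = (+0.07720,+0.98222,-0.17114)
r₃ = r₁×r₂ = (-0.16468,+0.18185,+0.96944); SVD([r₁ r₂ r₃]) → R = UVᵀ:
  R  [+0.98332 +0.07720 -0.16468]
  R  [-0.04666 +0.98222 +0.18185]
  R  [+0.17579 -0.17114 +0.96944]
t = (-0.06085, -0.07821, +0.63855) m
tr R = 2.934979; θ = arccos((tr R − 1)/2) = 0.255688 rad = 14.650°
axis k = ((R−Rᵀ)₃₂, (R−Rᵀ)₁₃, (R−Rᵀ)₂₁) / (2 sinθ) = (-0.697850, -0.673090, -0.244857)
rvec = θ·k = (-0.178432, -0.172101, -0.062607)

rvec=(-0.1784, -0.1721, -0.0626) tvec=(-0.0609, -0.0782, 0.6385)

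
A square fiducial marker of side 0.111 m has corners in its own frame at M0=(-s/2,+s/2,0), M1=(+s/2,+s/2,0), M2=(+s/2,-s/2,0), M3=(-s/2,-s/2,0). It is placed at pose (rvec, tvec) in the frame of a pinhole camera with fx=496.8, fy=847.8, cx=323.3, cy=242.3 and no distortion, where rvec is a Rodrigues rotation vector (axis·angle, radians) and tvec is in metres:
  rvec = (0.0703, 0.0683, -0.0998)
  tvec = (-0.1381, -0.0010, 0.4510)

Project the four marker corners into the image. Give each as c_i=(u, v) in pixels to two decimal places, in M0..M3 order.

Intrinsics K: fx=496.8, fy=847.8, cx=323.3, cy=242.3
Marker side s = 0.111 m; corners in marker frame (Z=0):
  M0 = (-0.0555, +0.0555, 0)
  M1 = (+0.0555, +0.0555, 0)
  M2 = (+0.0555, -0.0555, 0)
  M3 = (-0.0555, -0.0555, 0)
rvec = (0.0703, 0.0683, -0.0998), |rvec| = θ = 0.13988 rad = 8.015°
Rodrigues: sinθ=0.13943, 1−cosθ=0.00977; R = I + sinθ·[k]× + (1−cosθ)·[k]×²:
    [+0.99270 +0.10187 +0.06458]
    [-0.09708 +0.99256 -0.07347]
    [-0.07158 +0.06667 +0.99520]
t = (-0.1381, -0.0010, 0.4510) m
M0: Pc = R·M0+t = (-0.18754, +0.05947, +0.45867); u = 496.8·(-0.18754)/0.45867 + 323.3 = 120.1697, v = 847.8·(+0.05947)/0.45867 + 242.3 = 352.2321
M1: Pc = R·M1+t = (-0.07735, +0.04870, +0.45073); u = 496.8·(-0.07735)/0.45073 + 323.3 = 238.0420, v = 847.8·(+0.04870)/0.45073 + 242.3 = 333.9014
M2: Pc = R·M2+t = (-0.08866, -0.06147, +0.44333); u = 496.8·(-0.08866)/0.44333 + 323.3 = 223.9472, v = 847.8·(-0.06147)/0.44333 + 242.3 = 124.7379
M3: Pc = R·M3+t = (-0.19885, -0.05070, +0.45127); u = 496.8·(-0.19885)/0.45127 + 323.3 = 104.3901, v = 847.8·(-0.05070)/0.45127 + 242.3 = 147.0519

c0=(120.17, 352.23) c1=(238.04, 333.90) c2=(223.95, 124.74) c3=(104.39, 147.05)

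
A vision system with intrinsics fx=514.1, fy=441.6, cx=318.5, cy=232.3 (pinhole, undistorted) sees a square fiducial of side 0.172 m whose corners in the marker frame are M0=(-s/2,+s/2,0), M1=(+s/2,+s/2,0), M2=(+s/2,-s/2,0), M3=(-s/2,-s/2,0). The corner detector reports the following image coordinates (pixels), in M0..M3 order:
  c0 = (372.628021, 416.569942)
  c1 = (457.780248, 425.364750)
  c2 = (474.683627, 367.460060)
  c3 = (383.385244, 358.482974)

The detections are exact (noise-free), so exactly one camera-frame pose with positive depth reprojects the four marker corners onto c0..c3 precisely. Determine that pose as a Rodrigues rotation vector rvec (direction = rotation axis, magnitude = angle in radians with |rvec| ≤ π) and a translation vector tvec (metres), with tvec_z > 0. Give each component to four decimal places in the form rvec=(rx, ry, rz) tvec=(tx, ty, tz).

rvec=(0.4101, 0.0635, 0.0920) tvec=(0.2020, 0.3660, 1.0060)

Intrinsics K: fx=514.1, fy=441.6, cx=318.5, cy=232.3
Marker side s = 0.172 m; corners in marker frame (Z=0):
  M0 = (-0.0860, +0.0860, 0)
  M1 = (+0.0860, +0.0860, 0)
  M2 = (+0.0860, -0.0860, 0)
  M3 = (-0.0860, -0.0860, 0)
Detected image corners:
  c0 = (372.628021, 416.569942) px
  c1 = (457.780248, 425.364750) px
  c2 = (474.683627, 367.460060) px
  c3 = (383.385244, 358.482974) px
Planar DLT: solve 8×8 A·h = b for H (H[2,2]=1):
  H  [+494.27731 +87.79659 +421.72020]
  H  [+34.88497 +493.31725 +392.94644]
  H  [-0.04276 +0.39832 +1.00000]
B = K⁻¹H; ‖b₁‖=0.994050, ‖b₂‖=0.994050; λ = 2/(‖b₁‖+‖b₂‖) = 1.005985, sign → tz>0 ⇒ λ=+1.005985
r₁ = λ·B[:,0] = (+0.99384,+0.10210,-0.04301); r₂ = λ·B[:,1] = (-0.07645,+0.91301,+0.40071)
r₃ = r₁×r₂ = (+0.08018,-0.39495,+0.91520); SVD([r₁ r₂ r₃]) → R = UVᵀ:
  R  [+0.99384 -0.07645 +0.08018]
  R  [+0.10210 +0.91301 -0.39495]
  R  [-0.04301 +0.40071 +0.91520]
t = (+0.20198, +0.36596, +1.00599) m
tr R = 2.822052; θ = arccos((tr R − 1)/2) = 0.425031 rad = 24.352°
axis k = ((R−Rᵀ)₃₂, (R−Rᵀ)₁₃, (R−Rᵀ)₂₁) / (2 sinθ) = (+0.964787, +0.149381, +0.216499)
rvec = θ·k = (+0.410065, +0.063492, +0.092019)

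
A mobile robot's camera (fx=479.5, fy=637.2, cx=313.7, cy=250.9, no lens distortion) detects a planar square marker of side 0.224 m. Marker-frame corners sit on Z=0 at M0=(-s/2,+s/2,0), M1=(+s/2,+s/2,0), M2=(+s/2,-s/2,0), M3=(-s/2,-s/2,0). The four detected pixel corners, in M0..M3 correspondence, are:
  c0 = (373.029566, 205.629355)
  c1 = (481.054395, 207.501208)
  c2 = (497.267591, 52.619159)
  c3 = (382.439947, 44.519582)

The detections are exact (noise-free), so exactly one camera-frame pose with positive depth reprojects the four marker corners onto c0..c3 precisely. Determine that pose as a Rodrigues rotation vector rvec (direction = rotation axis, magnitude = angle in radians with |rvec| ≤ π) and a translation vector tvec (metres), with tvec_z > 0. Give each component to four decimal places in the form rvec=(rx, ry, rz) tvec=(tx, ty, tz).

rvec=(0.2736, -0.1523, 0.0228) tvec=(0.2305, -0.1737, 0.9167)

Intrinsics K: fx=479.5, fy=637.2, cx=313.7, cy=250.9
Marker side s = 0.224 m; corners in marker frame (Z=0):
  M0 = (-0.1120, +0.1120, 0)
  M1 = (+0.1120, +0.1120, 0)
  M2 = (+0.1120, -0.1120, 0)
  M3 = (-0.1120, -0.1120, 0)
Detected image corners:
  c0 = (373.029566, 205.629355) px
  c1 = (481.054395, 207.501208) px
  c2 = (497.267591, 52.619159) px
  c3 = (382.439947, 44.519582) px
Planar DLT: solve 8×8 A·h = b for H (H[2,2]=1):
  H  [+569.22545 +68.97013 +434.27915]
  H  [+43.07696 +742.29431 +130.19504]
  H  [+0.16676 +0.29173 +1.00000]
B = K⁻¹H; ‖b₁‖=1.090847, ‖b₂‖=1.090847; λ = 2/(‖b₁‖+‖b₂‖) = 0.916719, sign → tz>0 ⇒ λ=+0.916719
r₁ = λ·B[:,0] = (+0.98824,+0.00178,+0.15287); r₂ = λ·B[:,1] = (-0.04310,+0.96261,+0.26743)
r₃ = r₁×r₂ = (-0.14668,-0.27088,+0.95137); SVD([r₁ r₂ r₃]) → R = UVᵀ:
  R  [+0.98824 -0.04310 -0.14668]
  R  [+0.00178 +0.96261 -0.27088]
  R  [+0.15287 +0.26743 +0.95137]
t = (+0.23053, -0.17365, +0.91672) m
tr R = 2.902228; θ = arccos((tr R − 1)/2) = 0.313973 rad = 17.989°
axis k = ((R−Rᵀ)₃₂, (R−Rᵀ)₁₃, (R−Rᵀ)₂₁) / (2 sinθ) = (+0.871506, -0.484973, +0.072660)
rvec = θ·k = (+0.273630, -0.152269, +0.022813)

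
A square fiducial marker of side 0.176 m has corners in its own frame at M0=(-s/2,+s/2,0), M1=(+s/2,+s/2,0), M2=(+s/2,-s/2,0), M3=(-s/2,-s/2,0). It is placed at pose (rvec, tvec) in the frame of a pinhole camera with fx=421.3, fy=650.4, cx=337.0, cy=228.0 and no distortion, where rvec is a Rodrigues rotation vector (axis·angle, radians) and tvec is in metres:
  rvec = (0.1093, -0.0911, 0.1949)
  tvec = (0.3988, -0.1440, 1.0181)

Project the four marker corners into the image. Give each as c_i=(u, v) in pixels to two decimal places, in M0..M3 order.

Intrinsics K: fx=421.3, fy=650.4, cx=337.0, cy=228.0
Marker side s = 0.176 m; corners in marker frame (Z=0):
  M0 = (-0.0880, +0.0880, 0)
  M1 = (+0.0880, +0.0880, 0)
  M2 = (+0.0880, -0.0880, 0)
  M3 = (-0.0880, -0.0880, 0)
rvec = (0.1093, -0.0911, 0.1949), |rvec| = θ = 0.24131 rad = 13.826°
Rodrigues: sinθ=0.23898, 1−cosθ=0.02897; R = I + sinθ·[k]× + (1−cosθ)·[k]×²:
    [+0.97697 -0.19797 -0.07962]
    [+0.18806 +0.97515 -0.11708]
    [+0.10082 +0.09941 +0.98993]
t = (0.3988, -0.1440, 1.0181) m
M0: Pc = R·M0+t = (+0.29541, -0.07474, +1.01798); u = 421.3·(+0.29541)/1.01798 + 337.0 = 459.2567, v = 650.4·(-0.07474)/1.01798 + 228.0 = 180.2503
M1: Pc = R·M1+t = (+0.46735, -0.04164, +1.03572); u = 421.3·(+0.46735)/1.03572 + 337.0 = 527.1049, v = 650.4·(-0.04164)/1.03572 + 228.0 = 201.8532
M2: Pc = R·M2+t = (+0.50219, -0.21326, +1.01822); u = 421.3·(+0.50219)/1.01822 + 337.0 = 544.7878, v = 650.4·(-0.21326)/1.01822 + 228.0 = 91.7754
M3: Pc = R·M3+t = (+0.33025, -0.24636, +1.00048); u = 421.3·(+0.33025)/1.00048 + 337.0 = 476.0667, v = 650.4·(-0.24636)/1.00048 + 228.0 = 67.8425

c0=(459.26, 180.25) c1=(527.10, 201.85) c2=(544.79, 91.78) c3=(476.07, 67.84)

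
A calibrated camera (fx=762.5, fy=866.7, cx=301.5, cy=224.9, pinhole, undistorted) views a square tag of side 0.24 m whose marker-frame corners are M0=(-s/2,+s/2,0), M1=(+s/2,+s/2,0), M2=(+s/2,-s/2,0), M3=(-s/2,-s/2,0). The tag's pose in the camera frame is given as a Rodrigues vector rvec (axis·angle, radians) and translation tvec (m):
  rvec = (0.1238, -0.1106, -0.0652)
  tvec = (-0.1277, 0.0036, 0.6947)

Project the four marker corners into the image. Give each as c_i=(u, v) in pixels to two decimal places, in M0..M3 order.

c0=(39.29, 387.79) c1=(299.68, 361.42) c2=(284.26, 69.85) c3=(11.40, 86.30)

Intrinsics K: fx=762.5, fy=866.7, cx=301.5, cy=224.9
Marker side s = 0.24 m; corners in marker frame (Z=0):
  M0 = (-0.1200, +0.1200, 0)
  M1 = (+0.1200, +0.1200, 0)
  M2 = (+0.1200, -0.1200, 0)
  M3 = (-0.1200, -0.1200, 0)
rvec = (0.1238, -0.1106, -0.0652), |rvec| = θ = 0.17835 rad = 10.219°
Rodrigues: sinθ=0.17741, 1−cosθ=0.01586; R = I + sinθ·[k]× + (1−cosθ)·[k]×²:
    [+0.99178 +0.05803 -0.11404]
    [-0.07168 +0.99024 -0.11955]
    [+0.10599 +0.12674 +0.98626]
t = (-0.1277, 0.0036, 0.6947) m
M0: Pc = R·M0+t = (-0.23975, +0.13103, +0.69719); u = 762.5·(-0.23975)/0.69719 + 301.5 = 39.2908, v = 866.7·(+0.13103)/0.69719 + 224.9 = 387.7882
M1: Pc = R·M1+t = (-0.00172, +0.11383, +0.72263); u = 762.5·(-0.00172)/0.72263 + 301.5 = 299.6818, v = 866.7·(+0.11383)/0.72263 + 224.9 = 361.4204
M2: Pc = R·M2+t = (-0.01565, -0.12383, +0.69221); u = 762.5·(-0.01565)/0.69221 + 301.5 = 284.2613, v = 866.7·(-0.12383)/0.69221 + 224.9 = 69.8548
M3: Pc = R·M3+t = (-0.25368, -0.10663, +0.66677); u = 762.5·(-0.25368)/0.66677 + 301.5 = 11.4031, v = 866.7·(-0.10663)/0.66677 + 224.9 = 86.3022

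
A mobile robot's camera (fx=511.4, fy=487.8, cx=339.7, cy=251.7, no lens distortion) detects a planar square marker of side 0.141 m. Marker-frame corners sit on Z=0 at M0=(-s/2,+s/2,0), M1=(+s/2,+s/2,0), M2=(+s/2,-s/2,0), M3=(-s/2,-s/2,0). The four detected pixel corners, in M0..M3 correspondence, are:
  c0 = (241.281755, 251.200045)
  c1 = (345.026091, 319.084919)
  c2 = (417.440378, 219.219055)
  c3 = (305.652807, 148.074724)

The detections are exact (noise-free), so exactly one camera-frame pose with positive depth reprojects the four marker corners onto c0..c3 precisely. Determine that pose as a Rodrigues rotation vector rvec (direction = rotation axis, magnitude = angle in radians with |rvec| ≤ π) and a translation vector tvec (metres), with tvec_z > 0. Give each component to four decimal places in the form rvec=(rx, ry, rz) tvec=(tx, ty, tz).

rvec=(0.2397, 0.1284, 0.5852) tvec=(-0.0150, -0.0180, 0.5530)

Intrinsics K: fx=511.4, fy=487.8, cx=339.7, cy=251.7
Marker side s = 0.141 m; corners in marker frame (Z=0):
  M0 = (-0.0705, +0.0705, 0)
  M1 = (+0.0705, +0.0705, 0)
  M2 = (+0.0705, -0.0705, 0)
  M3 = (-0.0705, -0.0705, 0)
Detected image corners:
  c0 = (241.281755, 251.200045) px
  c1 = (345.026091, 319.084919) px
  c2 = (417.440378, 219.219055) px
  c3 = (305.652807, 148.074724) px
Planar DLT: solve 8×8 A·h = b for H (H[2,2]=1):
  H  [+732.59969 -331.10509 +325.86098]
  H  [+470.60809 +830.00149 +235.84498]
  H  [-0.09395 +0.46971 +1.00000]
B = K⁻¹H; ‖b₁‖=1.808401, ‖b₂‖=1.808401; λ = 2/(‖b₁‖+‖b₂‖) = 0.552975, sign → tz>0 ⇒ λ=+0.552975
r₁ = λ·B[:,0] = (+0.82666,+0.56029,-0.05195); r₂ = λ·B[:,1] = (-0.53056,+0.80687,+0.25974)
r₃ = r₁×r₂ = (+0.18745,-0.18715,+0.96428); SVD([r₁ r₂ r₃]) → R = UVᵀ:
  R  [+0.82666 -0.53056 +0.18745]
  R  [+0.56029 +0.80687 -0.18715]
  R  [-0.05195 +0.25974 +0.96428]
t = (-0.01496, -0.01797, +0.55297) m
tr R = 2.597820; θ = arccos((tr R − 1)/2) = 0.645316 rad = 36.974°
axis k = ((R−Rᵀ)₃₂, (R−Rᵀ)₁₃, (R−Rᵀ)₂₁) / (2 sinθ) = (+0.371513, +0.199016, +0.906847)
rvec = θ·k = (+0.239743, +0.128428, +0.585202)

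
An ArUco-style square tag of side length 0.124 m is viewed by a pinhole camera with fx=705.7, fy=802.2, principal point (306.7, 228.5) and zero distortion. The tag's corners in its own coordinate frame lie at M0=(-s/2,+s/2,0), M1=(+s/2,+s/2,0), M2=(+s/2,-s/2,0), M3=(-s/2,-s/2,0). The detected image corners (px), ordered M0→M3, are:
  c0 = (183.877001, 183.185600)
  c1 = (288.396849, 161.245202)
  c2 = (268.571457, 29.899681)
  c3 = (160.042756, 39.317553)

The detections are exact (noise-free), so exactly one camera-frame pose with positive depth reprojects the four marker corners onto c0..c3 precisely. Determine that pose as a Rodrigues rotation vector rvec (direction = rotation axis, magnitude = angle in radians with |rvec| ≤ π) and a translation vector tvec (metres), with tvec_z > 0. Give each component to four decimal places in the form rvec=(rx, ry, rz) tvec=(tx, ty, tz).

Intrinsics K: fx=705.7, fy=802.2, cx=306.7, cy=228.5
Marker side s = 0.124 m; corners in marker frame (Z=0):
  M0 = (-0.0620, +0.0620, 0)
  M1 = (+0.0620, +0.0620, 0)
  M2 = (+0.0620, -0.0620, 0)
  M3 = (-0.0620, -0.0620, 0)
Detected image corners:
  c0 = (183.877001, 183.185600) px
  c1 = (288.396849, 161.245202) px
  c2 = (268.571457, 29.899681) px
  c3 = (160.042756, 39.317553) px
Planar DLT: solve 8×8 A·h = b for H (H[2,2]=1):
  H  [+1028.04398 +208.98890 +227.80304]
  H  [-49.25726 +1122.85229 +103.68521]
  H  [+0.75094 +0.14961 +1.00000]
B = K⁻¹H; ‖b₁‖=1.384748, ‖b₂‖=1.384748; λ = 2/(‖b₁‖+‖b₂‖) = 0.722153, sign → tz>0 ⇒ λ=+0.722153
r₁ = λ·B[:,0] = (+0.81633,-0.19881,+0.54229); r₂ = λ·B[:,1] = (+0.16691,+0.98004,+0.10804)
r₃ = r₁×r₂ = (-0.55294,+0.00232,+0.83322); SVD([r₁ r₂ r₃]) → R = UVᵀ:
  R  [+0.81633 +0.16691 -0.55294]
  R  [-0.19881 +0.98004 +0.00232]
  R  [+0.54229 +0.10804 +0.83322]
t = (-0.08074, -0.11236, +0.72215) m
tr R = 2.629582; θ = arccos((tr R − 1)/2) = 0.618427 rad = 35.433°
axis k = ((R−Rᵀ)₃₂, (R−Rᵀ)₁₃, (R−Rᵀ)₂₁) / (2 sinθ) = (+0.091178, -0.944566, -0.315406)
rvec = θ·k = (+0.056387, -0.584146, -0.195056)

rvec=(0.0564, -0.5841, -0.1951) tvec=(-0.0807, -0.1124, 0.7222)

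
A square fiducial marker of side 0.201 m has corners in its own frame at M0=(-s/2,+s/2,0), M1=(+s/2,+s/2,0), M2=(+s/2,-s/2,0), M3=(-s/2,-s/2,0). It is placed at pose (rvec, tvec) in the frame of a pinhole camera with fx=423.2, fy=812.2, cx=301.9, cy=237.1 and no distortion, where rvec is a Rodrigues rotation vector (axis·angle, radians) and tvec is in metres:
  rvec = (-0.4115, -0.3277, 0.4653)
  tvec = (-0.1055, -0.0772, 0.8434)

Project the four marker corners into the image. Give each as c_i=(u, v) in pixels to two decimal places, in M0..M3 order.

Intrinsics K: fx=423.2, fy=812.2, cx=301.9, cy=237.1
Marker side s = 0.201 m; corners in marker frame (Z=0):
  M0 = (-0.1005, +0.1005, 0)
  M1 = (+0.1005, +0.1005, 0)
  M2 = (+0.1005, -0.1005, 0)
  M3 = (-0.1005, -0.1005, 0)
rvec = (-0.4115, -0.3277, 0.4653), |rvec| = θ = 0.70230 rad = 40.239°
Rodrigues: sinθ=0.64597, 1−cosθ=0.23664; R = I + sinθ·[k]× + (1−cosθ)·[k]×²:
    [+0.84460 -0.36328 -0.39328]
    [+0.49268 +0.81488 +0.30534]
    [+0.20955 -0.45165 +0.86723]
t = (-0.1055, -0.0772, 0.8434) m
M0: Pc = R·M0+t = (-0.22689, -0.04482, +0.77695); u = 423.2·(-0.22689)/0.77695 + 301.9 = 178.3127, v = 812.2·(-0.04482)/0.77695 + 237.1 = 190.2477
M1: Pc = R·M1+t = (-0.05713, +0.05421, +0.81907); u = 423.2·(-0.05713)/0.81907 + 301.9 = 272.3831, v = 812.2·(+0.05421)/0.81907 + 237.1 = 290.8555
M2: Pc = R·M2+t = (+0.01589, -0.10958, +0.90985); u = 423.2·(+0.01589)/0.90985 + 301.9 = 309.2921, v = 812.2·(-0.10958)/0.90985 + 237.1 = 139.2798
M3: Pc = R·M3+t = (-0.15387, -0.20861, +0.86773); u = 423.2·(-0.15387)/0.86773 + 301.9 = 226.8551, v = 812.2·(-0.20861)/0.86773 + 237.1 = 41.8401

c0=(178.31, 190.25) c1=(272.38, 290.86) c2=(309.29, 139.28) c3=(226.86, 41.84)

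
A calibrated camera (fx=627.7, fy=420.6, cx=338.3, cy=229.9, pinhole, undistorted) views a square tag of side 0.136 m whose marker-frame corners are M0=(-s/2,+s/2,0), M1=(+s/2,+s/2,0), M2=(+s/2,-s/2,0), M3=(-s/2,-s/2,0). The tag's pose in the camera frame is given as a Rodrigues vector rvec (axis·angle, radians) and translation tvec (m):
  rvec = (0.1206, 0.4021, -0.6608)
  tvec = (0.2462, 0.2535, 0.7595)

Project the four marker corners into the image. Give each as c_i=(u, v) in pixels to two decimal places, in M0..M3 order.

c0=(529.74, 415.08) c1=(627.57, 384.09) c2=(554.66, 322.31) c3=(462.16, 357.48)

Intrinsics K: fx=627.7, fy=420.6, cx=338.3, cy=229.9
Marker side s = 0.136 m; corners in marker frame (Z=0):
  M0 = (-0.0680, +0.0680, 0)
  M1 = (+0.0680, +0.0680, 0)
  M2 = (+0.0680, -0.0680, 0)
  M3 = (-0.0680, -0.0680, 0)
rvec = (0.1206, 0.4021, -0.6608), |rvec| = θ = 0.78287 rad = 44.855°
Rodrigues: sinθ=0.70532, 1−cosθ=0.29111; R = I + sinθ·[k]× + (1−cosθ)·[k]×²:
    [+0.71580 +0.61837 +0.32441]
    [-0.57231 +0.78569 -0.23486]
    [-0.40012 -0.01755 +0.91630]
t = (0.2462, 0.2535, 0.7595) m
M0: Pc = R·M0+t = (+0.23957, +0.34584, +0.78551); u = 627.7·(+0.23957)/0.78551 + 338.3 = 529.7429, v = 420.6·(+0.34584)/0.78551 + 229.9 = 415.0803
M1: Pc = R·M1+t = (+0.33692, +0.26801, +0.73110); u = 627.7·(+0.33692)/0.73110 + 338.3 = 627.5731, v = 420.6·(+0.26801)/0.73110 + 229.9 = 384.0859
M2: Pc = R·M2+t = (+0.25283, +0.16116, +0.73349); u = 627.7·(+0.25283)/0.73349 + 338.3 = 554.6619, v = 420.6·(+0.16116)/0.73349 + 229.9 = 322.3113
M3: Pc = R·M3+t = (+0.15548, +0.23899, +0.78790); u = 627.7·(+0.15548)/0.78790 + 338.3 = 462.1637, v = 420.6·(+0.23899)/0.78790 + 229.9 = 357.4783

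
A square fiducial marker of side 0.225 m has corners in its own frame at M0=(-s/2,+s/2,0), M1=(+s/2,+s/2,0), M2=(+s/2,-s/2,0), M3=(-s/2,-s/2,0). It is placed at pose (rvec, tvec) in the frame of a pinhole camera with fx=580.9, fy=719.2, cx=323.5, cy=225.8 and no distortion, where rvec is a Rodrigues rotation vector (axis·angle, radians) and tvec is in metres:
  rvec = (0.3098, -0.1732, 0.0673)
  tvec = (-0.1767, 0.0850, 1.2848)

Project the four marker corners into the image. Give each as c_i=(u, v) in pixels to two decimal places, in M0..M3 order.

c0=(190.28, 329.68) c1=(290.29, 331.29) c2=(298.04, 215.91) c3=(192.85, 210.42)

Intrinsics K: fx=580.9, fy=719.2, cx=323.5, cy=225.8
Marker side s = 0.225 m; corners in marker frame (Z=0):
  M0 = (-0.1125, +0.1125, 0)
  M1 = (+0.1125, +0.1125, 0)
  M2 = (+0.1125, -0.1125, 0)
  M3 = (-0.1125, -0.1125, 0)
rvec = (0.3098, -0.1732, 0.0673), |rvec| = θ = 0.36125 rad = 20.698°
Rodrigues: sinθ=0.35345, 1−cosθ=0.06455; R = I + sinθ·[k]× + (1−cosθ)·[k]×²:
    [+0.98292 -0.09238 -0.15915]
    [+0.03931 +0.95029 -0.30887]
    [+0.17977 +0.29734 +0.93769]
t = (-0.1767, 0.0850, 1.2848) m
M0: Pc = R·M0+t = (-0.29767, +0.18749, +1.29803); u = 580.9·(-0.29767)/1.29803 + 323.5 = 190.2842, v = 719.2·(+0.18749)/1.29803 + 225.8 = 329.6805
M1: Pc = R·M1+t = (-0.07651, +0.19633, +1.33847); u = 580.9·(-0.07651)/1.33847 + 323.5 = 290.2927, v = 719.2·(+0.19633)/1.33847 + 225.8 = 331.2935
M2: Pc = R·M2+t = (-0.05573, -0.01749, +1.27157); u = 580.9·(-0.05573)/1.27157 + 323.5 = 298.0415, v = 719.2·(-0.01749)/1.27157 + 225.8 = 215.9101
M3: Pc = R·M3+t = (-0.27689, -0.02633, +1.23113); u = 580.9·(-0.27689)/1.23113 + 323.5 = 192.8529, v = 719.2·(-0.02633)/1.23113 + 225.8 = 210.4186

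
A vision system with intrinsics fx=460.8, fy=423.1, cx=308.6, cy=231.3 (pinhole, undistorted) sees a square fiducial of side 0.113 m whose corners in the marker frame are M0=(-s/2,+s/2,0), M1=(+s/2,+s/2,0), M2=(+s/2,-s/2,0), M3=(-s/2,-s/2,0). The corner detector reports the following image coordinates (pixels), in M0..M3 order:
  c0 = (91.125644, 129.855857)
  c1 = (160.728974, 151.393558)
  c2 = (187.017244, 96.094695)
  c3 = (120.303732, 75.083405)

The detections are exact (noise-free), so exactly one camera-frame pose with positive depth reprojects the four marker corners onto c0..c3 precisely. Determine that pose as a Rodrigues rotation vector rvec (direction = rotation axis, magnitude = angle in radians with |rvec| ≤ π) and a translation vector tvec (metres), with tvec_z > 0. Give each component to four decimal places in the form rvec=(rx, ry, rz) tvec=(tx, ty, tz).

Intrinsics K: fx=460.8, fy=423.1, cx=308.6, cy=231.3
Marker side s = 0.113 m; corners in marker frame (Z=0):
  M0 = (-0.0565, +0.0565, 0)
  M1 = (+0.0565, +0.0565, 0)
  M2 = (+0.0565, -0.0565, 0)
  M3 = (-0.0565, -0.0565, 0)
Detected image corners:
  c0 = (91.125644, 129.855857) px
  c1 = (160.728974, 151.393558) px
  c2 = (187.017244, 96.094695) px
  c3 = (120.303732, 75.083405) px
Planar DLT: solve 8×8 A·h = b for H (H[2,2]=1):
  H  [+610.21148 -294.87208 +140.17171]
  H  [+194.12593 +447.01118 +112.58790]
  H  [+0.05219 -0.35397 +1.00000]
B = K⁻¹H; ‖b₁‖=1.360203, ‖b₂‖=1.360203; λ = 2/(‖b₁‖+‖b₂‖) = 0.735185, sign → tz>0 ⇒ λ=+0.735185
r₁ = λ·B[:,0] = (+0.94787,+0.31634,+0.03837); r₂ = λ·B[:,1] = (-0.29617,+0.91900,-0.26024)
r₃ = r₁×r₂ = (-0.11758,+0.23531,+0.96478); SVD([r₁ r₂ r₃]) → R = UVᵀ:
  R  [+0.94787 -0.29617 -0.11758]
  R  [+0.31634 +0.91900 +0.23531]
  R  [+0.03837 -0.26024 +0.96478]
t = (-0.26872, -0.20628, +0.73518) m
tr R = 2.831650; θ = arccos((tr R − 1)/2) = 0.413238 rad = 23.677°
axis k = ((R−Rᵀ)₃₂, (R−Rᵀ)₁₃, (R−Rᵀ)₂₁) / (2 sinθ) = (-0.616996, -0.194171, +0.762636)
rvec = θ·k = (-0.254966, -0.080239, +0.315151)

rvec=(-0.2550, -0.0802, 0.3152) tvec=(-0.2687, -0.2063, 0.7352)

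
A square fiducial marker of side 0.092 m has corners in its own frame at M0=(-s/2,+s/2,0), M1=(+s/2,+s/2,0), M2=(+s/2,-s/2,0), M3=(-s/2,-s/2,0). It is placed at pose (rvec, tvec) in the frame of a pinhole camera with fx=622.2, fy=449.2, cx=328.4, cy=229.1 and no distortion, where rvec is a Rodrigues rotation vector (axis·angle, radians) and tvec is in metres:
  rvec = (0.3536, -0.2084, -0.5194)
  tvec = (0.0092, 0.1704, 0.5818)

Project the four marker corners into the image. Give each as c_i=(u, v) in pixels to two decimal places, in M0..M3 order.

Intrinsics K: fx=622.2, fy=449.2, cx=328.4, cy=229.1
Marker side s = 0.092 m; corners in marker frame (Z=0):
  M0 = (-0.0460, +0.0460, 0)
  M1 = (+0.0460, +0.0460, 0)
  M2 = (+0.0460, -0.0460, 0)
  M3 = (-0.0460, -0.0460, 0)
rvec = (0.3536, -0.2084, -0.5194), |rvec| = θ = 0.66200 rad = 37.930°
Rodrigues: sinθ=0.61469, 1−cosθ=0.21123; R = I + sinθ·[k]× + (1−cosθ)·[k]×²:
    [+0.84903 +0.44677 -0.28203]
    [-0.51780 +0.80970 -0.27616]
    [+0.10498 +0.38051 +0.91880]
t = (0.0092, 0.1704, 0.5818) m
M0: Pc = R·M0+t = (-0.00930, +0.23147, +0.59447); u = 622.2·(-0.00930)/0.59447 + 328.4 = 318.6618, v = 449.2·(+0.23147)/0.59447 + 229.1 = 404.0011
M1: Pc = R·M1+t = (+0.06881, +0.18383, +0.60413); u = 622.2·(+0.06881)/0.60413 + 328.4 = 399.2645, v = 449.2·(+0.18383)/0.60413 + 229.1 = 365.7839
M2: Pc = R·M2+t = (+0.02770, +0.10933, +0.56913); u = 622.2·(+0.02770)/0.56913 + 328.4 = 358.6878, v = 449.2·(+0.10933)/0.56913 + 229.1 = 315.3958
M3: Pc = R·M3+t = (-0.05041, +0.15697, +0.55947); u = 622.2·(-0.05041)/0.55947 + 328.4 = 272.3412, v = 449.2·(+0.15697)/0.55947 + 229.1 = 355.1345

c0=(318.66, 404.00) c1=(399.26, 365.78) c2=(358.69, 315.40) c3=(272.34, 355.13)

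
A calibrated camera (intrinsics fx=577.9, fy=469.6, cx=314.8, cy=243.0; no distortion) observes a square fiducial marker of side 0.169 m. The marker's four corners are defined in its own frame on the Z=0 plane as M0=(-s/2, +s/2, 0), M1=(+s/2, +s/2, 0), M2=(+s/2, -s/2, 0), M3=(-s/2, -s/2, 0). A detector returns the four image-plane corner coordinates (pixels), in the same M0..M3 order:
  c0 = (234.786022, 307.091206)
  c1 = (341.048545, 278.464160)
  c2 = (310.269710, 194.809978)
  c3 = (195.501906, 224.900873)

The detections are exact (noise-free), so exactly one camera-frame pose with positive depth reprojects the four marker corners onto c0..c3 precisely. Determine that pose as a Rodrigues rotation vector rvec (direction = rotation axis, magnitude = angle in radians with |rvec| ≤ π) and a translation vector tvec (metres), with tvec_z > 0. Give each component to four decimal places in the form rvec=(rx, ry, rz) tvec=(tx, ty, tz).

Intrinsics K: fx=577.9, fy=469.6, cx=314.8, cy=243.0
Marker side s = 0.169 m; corners in marker frame (Z=0):
  M0 = (-0.0845, +0.0845, 0)
  M1 = (+0.0845, +0.0845, 0)
  M2 = (+0.0845, -0.0845, 0)
  M3 = (-0.0845, -0.0845, 0)
Detected image corners:
  c0 = (234.786022, 307.091206) px
  c1 = (341.048545, 278.464160) px
  c2 = (310.269710, 194.809978) px
  c3 = (195.501906, 224.900873) px
Planar DLT: solve 8×8 A·h = b for H (H[2,2]=1):
  H  [+666.80475 +325.94025 +271.28995]
  H  [-160.73242 +601.06263 +252.79198]
  H  [+0.05105 +0.43921 +1.00000]
B = K⁻¹H; ‖b₁‖=1.185956, ‖b₂‖=1.185956; λ = 2/(‖b₁‖+‖b₂‖) = 0.843201, sign → tz>0 ⇒ λ=+0.843201
r₁ = λ·B[:,0] = (+0.94947,-0.31088,+0.04304); r₂ = λ·B[:,1] = (+0.27384,+0.88762,+0.37034)
r₃ = r₁×r₂ = (-0.15334,-0.33984,+0.92790); SVD([r₁ r₂ r₃]) → R = UVᵀ:
  R  [+0.94947 +0.27384 -0.15334]
  R  [-0.31088 +0.88762 -0.33984]
  R  [+0.04304 +0.37034 +0.92790]
t = (-0.06348, +0.01758, +0.84320) m
tr R = 2.764989; θ = arccos((tr R − 1)/2) = 0.489656 rad = 28.055°
axis k = ((R−Rᵀ)₃₂, (R−Rᵀ)₁₃, (R−Rᵀ)₂₁) / (2 sinθ) = (+0.754993, -0.208768, -0.621612)
rvec = θ·k = (+0.369687, -0.102225, -0.304376)

rvec=(0.3697, -0.1022, -0.3044) tvec=(-0.0635, 0.0176, 0.8432)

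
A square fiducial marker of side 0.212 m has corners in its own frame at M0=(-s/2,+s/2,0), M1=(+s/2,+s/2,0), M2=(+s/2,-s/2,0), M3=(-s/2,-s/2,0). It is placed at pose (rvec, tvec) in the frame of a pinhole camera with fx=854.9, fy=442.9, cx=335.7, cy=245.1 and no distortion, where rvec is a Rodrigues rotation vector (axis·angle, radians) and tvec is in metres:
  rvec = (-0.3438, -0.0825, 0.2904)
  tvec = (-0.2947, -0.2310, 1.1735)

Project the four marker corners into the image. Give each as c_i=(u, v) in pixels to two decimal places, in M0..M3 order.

c0=(15.86, 179.97) c1=(169.50, 204.57) c2=(219.28, 137.31) c3=(75.19, 113.83)

Intrinsics K: fx=854.9, fy=442.9, cx=335.7, cy=245.1
Marker side s = 0.212 m; corners in marker frame (Z=0):
  M0 = (-0.1060, +0.1060, 0)
  M1 = (+0.1060, +0.1060, 0)
  M2 = (+0.1060, -0.1060, 0)
  M3 = (-0.1060, -0.1060, 0)
rvec = (-0.3438, -0.0825, 0.2904), |rvec| = θ = 0.45753 rad = 26.215°
Rodrigues: sinθ=0.44174, 1−cosθ=0.10286; R = I + sinθ·[k]× + (1−cosθ)·[k]×²:
    [+0.95522 -0.26644 -0.12871]
    [+0.29431 +0.90049 +0.32016]
    [+0.03060 -0.34370 +0.93858]
t = (-0.2947, -0.2310, 1.1735) m
M0: Pc = R·M0+t = (-0.42420, -0.16674, +1.13382); u = 854.9·(-0.42420)/1.13382 + 335.7 = 15.8578, v = 442.9·(-0.16674)/1.13382 + 245.1 = 179.9653
M1: Pc = R·M1+t = (-0.22169, -0.10435, +1.14031); u = 854.9·(-0.22169)/1.14031 + 335.7 = 169.4980, v = 442.9·(-0.10435)/1.14031 + 245.1 = 204.5696
M2: Pc = R·M2+t = (-0.16520, -0.29526, +1.21318); u = 854.9·(-0.16520)/1.21318 + 335.7 = 219.2839, v = 442.9·(-0.29526)/1.21318 + 245.1 = 137.3098
M3: Pc = R·M3+t = (-0.36771, -0.35765, +1.20669); u = 854.9·(-0.36771)/1.20669 + 335.7 = 75.1887, v = 442.9·(-0.35765)/1.20669 + 245.1 = 113.8296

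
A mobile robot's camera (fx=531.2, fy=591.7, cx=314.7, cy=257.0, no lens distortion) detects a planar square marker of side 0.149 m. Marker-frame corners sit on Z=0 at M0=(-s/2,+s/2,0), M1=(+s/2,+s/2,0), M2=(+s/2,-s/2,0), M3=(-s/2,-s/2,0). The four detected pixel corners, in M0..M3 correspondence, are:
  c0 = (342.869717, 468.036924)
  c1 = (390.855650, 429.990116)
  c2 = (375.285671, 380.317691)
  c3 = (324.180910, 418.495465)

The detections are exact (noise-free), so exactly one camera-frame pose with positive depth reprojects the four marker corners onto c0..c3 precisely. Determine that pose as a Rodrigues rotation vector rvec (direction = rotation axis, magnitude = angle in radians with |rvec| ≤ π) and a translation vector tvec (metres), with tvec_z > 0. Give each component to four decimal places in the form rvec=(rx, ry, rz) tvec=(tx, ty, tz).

rvec=(0.3794, -0.4228, -0.4244) tvec=(0.1069, 0.3631, 1.2829)

Intrinsics K: fx=531.2, fy=591.7, cx=314.7, cy=257.0
Marker side s = 0.149 m; corners in marker frame (Z=0):
  M0 = (-0.0745, +0.0745, 0)
  M1 = (+0.0745, +0.0745, 0)
  M2 = (+0.0745, -0.0745, 0)
  M3 = (-0.0745, -0.0745, 0)
Detected image corners:
  c0 = (342.869717, 468.036924) px
  c1 = (390.855650, 429.990116) px
  c2 = (375.285671, 380.317691) px
  c3 = (324.180910, 418.495465) px
Planar DLT: solve 8×8 A·h = b for H (H[2,2]=1):
  H  [+419.12837 +236.11085 +358.96155]
  H  [-152.92168 +476.59907 +424.49161]
  H  [+0.24246 +0.33865 +1.00000]
B = K⁻¹H; ‖b₁‖=0.779500, ‖b₂‖=0.779500; λ = 2/(‖b₁‖+‖b₂‖) = 1.282873, sign → tz>0 ⇒ λ=+1.282873
r₁ = λ·B[:,0] = (+0.82794,-0.46665,+0.31105); r₂ = λ·B[:,1] = (+0.31284,+0.84462,+0.43444)
r₃ = r₁×r₂ = (-0.46545,-0.26239,+0.84529); SVD([r₁ r₂ r₃]) → R = UVᵀ:
  R  [+0.82794 +0.31284 -0.46545]
  R  [-0.46665 +0.84462 -0.26239]
  R  [+0.31105 +0.43444 +0.84529]
t = (+0.10689, +0.36314, +1.28287) m
tr R = 2.517850; θ = arccos((tr R − 1)/2) = 0.709136 rad = 40.630°
axis k = ((R−Rᵀ)₃₂, (R−Rᵀ)₁₃, (R−Rᵀ)₂₁) / (2 sinθ) = (+0.535054, -0.596226, -0.598524)
rvec = θ·k = (+0.379426, -0.422805, -0.424435)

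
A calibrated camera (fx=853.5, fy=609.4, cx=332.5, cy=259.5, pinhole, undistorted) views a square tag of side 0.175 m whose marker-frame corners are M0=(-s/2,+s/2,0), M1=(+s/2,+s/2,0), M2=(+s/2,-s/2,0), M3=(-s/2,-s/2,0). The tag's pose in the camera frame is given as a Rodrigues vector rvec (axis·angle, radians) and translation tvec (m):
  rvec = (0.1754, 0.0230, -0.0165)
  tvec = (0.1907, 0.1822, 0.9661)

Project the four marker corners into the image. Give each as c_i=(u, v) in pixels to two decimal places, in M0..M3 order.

c0=(423.49, 426.56) c1=(576.36, 425.72) c2=(581.30, 320.39) c3=(423.51, 321.73)

Intrinsics K: fx=853.5, fy=609.4, cx=332.5, cy=259.5
Marker side s = 0.175 m; corners in marker frame (Z=0):
  M0 = (-0.0875, +0.0875, 0)
  M1 = (+0.0875, +0.0875, 0)
  M2 = (+0.0875, -0.0875, 0)
  M3 = (-0.0875, -0.0875, 0)
rvec = (0.1754, 0.0230, -0.0165), |rvec| = θ = 0.17767 rad = 10.180°
Rodrigues: sinθ=0.17674, 1−cosθ=0.01574; R = I + sinθ·[k]× + (1−cosθ)·[k]×²:
    [+0.99960 +0.01843 +0.02144]
    [-0.01440 +0.98452 -0.17467]
    [-0.02432 +0.17429 +0.98439]
t = (0.1907, 0.1822, 0.9661) m
M0: Pc = R·M0+t = (+0.10485, +0.26961, +0.98348); u = 853.5·(+0.10485)/0.98348 + 332.5 = 423.4903, v = 609.4·(+0.26961)/0.98348 + 259.5 = 426.5578
M1: Pc = R·M1+t = (+0.27978, +0.26709, +0.97922); u = 853.5·(+0.27978)/0.97922 + 332.5 = 576.3567, v = 609.4·(+0.26709)/0.97922 + 259.5 = 425.7155
M2: Pc = R·M2+t = (+0.27655, +0.09479, +0.94872); u = 853.5·(+0.27655)/0.94872 + 332.5 = 581.2957, v = 609.4·(+0.09479)/0.94872 + 259.5 = 320.3899
M3: Pc = R·M3+t = (+0.10162, +0.09731, +0.95298); u = 853.5·(+0.10162)/0.95298 + 332.5 = 423.5147, v = 609.4·(+0.09731)/0.95298 + 259.5 = 321.7296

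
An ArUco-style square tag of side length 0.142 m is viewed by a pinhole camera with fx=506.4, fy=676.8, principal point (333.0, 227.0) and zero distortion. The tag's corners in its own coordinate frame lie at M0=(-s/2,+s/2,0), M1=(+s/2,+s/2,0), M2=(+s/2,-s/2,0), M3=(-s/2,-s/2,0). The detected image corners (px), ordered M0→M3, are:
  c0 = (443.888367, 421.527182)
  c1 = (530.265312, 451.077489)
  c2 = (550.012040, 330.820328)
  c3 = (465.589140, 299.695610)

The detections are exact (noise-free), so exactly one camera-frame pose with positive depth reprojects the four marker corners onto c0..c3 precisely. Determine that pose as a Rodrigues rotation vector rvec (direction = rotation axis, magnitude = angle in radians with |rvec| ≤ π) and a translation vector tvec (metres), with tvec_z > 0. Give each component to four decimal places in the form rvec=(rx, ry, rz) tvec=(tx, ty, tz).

Intrinsics K: fx=506.4, fy=676.8, cx=333.0, cy=227.0
Marker side s = 0.142 m; corners in marker frame (Z=0):
  M0 = (-0.0710, +0.0710, 0)
  M1 = (+0.0710, +0.0710, 0)
  M2 = (+0.0710, -0.0710, 0)
  M3 = (-0.0710, -0.0710, 0)
Detected image corners:
  c0 = (443.888367, 421.527182) px
  c1 = (530.265312, 451.077489) px
  c2 = (550.012040, 330.820328) px
  c3 = (465.589140, 299.695610) px
Planar DLT: solve 8×8 A·h = b for H (H[2,2]=1):
  H  [+663.23338 -211.01717 +497.91224]
  H  [+260.44914 +803.17042 +375.35147]
  H  [+0.12442 -0.13094 +1.00000]
B = K⁻¹H; ‖b₁‖=1.280978, ‖b₂‖=1.280978; λ = 2/(‖b₁‖+‖b₂‖) = 0.780654, sign → tz>0 ⇒ λ=+0.780654
r₁ = λ·B[:,0] = (+0.95856,+0.26784,+0.09713); r₂ = λ·B[:,1] = (-0.25808,+0.96070,-0.10222)
r₃ = r₁×r₂ = (-0.12069,+0.07292,+0.99001); SVD([r₁ r₂ r₃]) → R = UVᵀ:
  R  [+0.95856 -0.25808 -0.12069]
  R  [+0.26784 +0.96070 +0.07292]
  R  [+0.09713 -0.10222 +0.99001]
t = (+0.25422, +0.17112, +0.78065) m
tr R = 2.909265; θ = arccos((tr R − 1)/2) = 0.302373 rad = 17.325°
axis k = ((R−Rᵀ)₃₂, (R−Rᵀ)₁₃, (R−Rᵀ)₂₁) / (2 sinθ) = (-0.294069, -0.365721, +0.883047)
rvec = θ·k = (-0.088918, -0.110584, +0.267009)

rvec=(-0.0889, -0.1106, 0.2670) tvec=(0.2542, 0.1711, 0.7807)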